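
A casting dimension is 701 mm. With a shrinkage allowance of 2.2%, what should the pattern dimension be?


Formula: L_pattern = L_casting * (1 + shrinkage_rate/100)
Shrinkage factor = 1 + 2.2/100 = 1.022
L_pattern = 701 mm * 1.022 = 716.4220 mm

Final answer: 716.4220 mm


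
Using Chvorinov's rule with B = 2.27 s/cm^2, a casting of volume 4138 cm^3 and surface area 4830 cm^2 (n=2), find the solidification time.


Formula: t_s = B * (V/A)^n  (Chvorinov's rule, n=2)
Modulus M = V/A = 4138/4830 = 0.856729 cm
M^2 = 0.856729^2 = 0.733985 cm^2
t_s = 2.27 * 0.733985 = 1.6661 s

1.6661 s


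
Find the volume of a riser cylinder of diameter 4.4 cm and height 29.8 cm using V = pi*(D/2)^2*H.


Formula: V = pi * (D/2)^2 * H  (cylinder volume)
Radius = D/2 = 4.4/2 = 2.2 cm
V = pi * 2.2^2 * 29.8 = 453.1182 cm^3


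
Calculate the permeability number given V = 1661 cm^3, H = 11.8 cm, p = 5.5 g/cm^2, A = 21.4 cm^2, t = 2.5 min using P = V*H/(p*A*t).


Formula: Permeability Number P = (V * H) / (p * A * t)
Numerator: V * H = 1661 * 11.8 = 19599.8
Denominator: p * A * t = 5.5 * 21.4 * 2.5 = 294.25
P = 19599.8 / 294.25 = 66.6093

Final answer: 66.6093


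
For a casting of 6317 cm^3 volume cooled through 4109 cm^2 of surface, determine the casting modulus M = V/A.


Formula: Casting Modulus M = V / A
M = 6317 cm^3 / 4109 cm^2 = 1.5374 cm


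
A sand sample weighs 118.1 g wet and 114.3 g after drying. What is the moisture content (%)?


Formula: MC = (W_wet - W_dry) / W_wet * 100
Water mass = 118.1 - 114.3 = 3.8 g
MC = 3.8 / 118.1 * 100 = 3.2176%

3.2176%


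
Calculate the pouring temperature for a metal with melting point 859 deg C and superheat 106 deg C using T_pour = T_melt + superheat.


Formula: T_pour = T_melt + Superheat
T_pour = 859 + 106 = 965 deg C

Answer: 965 deg C


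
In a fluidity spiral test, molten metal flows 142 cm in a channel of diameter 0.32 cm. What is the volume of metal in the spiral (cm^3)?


Formula: V = pi * (d/2)^2 * L  (cylinder volume)
Radius = 0.32/2 = 0.16 cm
V = pi * 0.16^2 * 142 = 11.4203 cm^3

11.4203 cm^3


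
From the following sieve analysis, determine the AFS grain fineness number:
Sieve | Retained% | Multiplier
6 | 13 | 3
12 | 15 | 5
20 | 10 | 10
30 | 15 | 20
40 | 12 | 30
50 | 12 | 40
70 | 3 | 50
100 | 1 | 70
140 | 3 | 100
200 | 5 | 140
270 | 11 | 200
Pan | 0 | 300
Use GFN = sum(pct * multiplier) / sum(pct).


Formula: GFN = sum(pct * multiplier) / sum(pct)
sum(pct * multiplier) = 4774
sum(pct) = 100
GFN = 4774 / 100 = 47.74


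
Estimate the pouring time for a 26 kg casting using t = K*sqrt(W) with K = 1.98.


Formula: t = K * sqrt(W)
sqrt(W) = sqrt(26) = 5.09902
t = 1.98 * 5.09902 = 10.0961 s

Answer: 10.0961 s


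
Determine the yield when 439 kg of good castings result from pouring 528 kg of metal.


Formula: Casting Yield = (W_good / W_total) * 100
Yield = (439 kg / 528 kg) * 100 = 83.1439%


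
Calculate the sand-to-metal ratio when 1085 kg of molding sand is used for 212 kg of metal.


Formula: Sand-to-Metal Ratio = W_sand / W_metal
Ratio = 1085 kg / 212 kg = 5.1179

Final answer: 5.1179


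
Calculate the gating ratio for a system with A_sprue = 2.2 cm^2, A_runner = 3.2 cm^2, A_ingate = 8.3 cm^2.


Sprue:Runner:Ingate = 1 : 3.2/2.2 : 8.3/2.2 = 1:1.45:3.77

1:1.45:3.77


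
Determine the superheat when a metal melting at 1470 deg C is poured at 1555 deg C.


Formula: Superheat = T_pour - T_melt
Superheat = 1555 - 1470 = 85 deg C

Final answer: 85 deg C


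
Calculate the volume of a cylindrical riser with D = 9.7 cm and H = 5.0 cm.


Formula: V = pi * (D/2)^2 * H  (cylinder volume)
Radius = D/2 = 9.7/2 = 4.85 cm
V = pi * 4.85^2 * 5.0 = 369.4906 cm^3

Answer: 369.4906 cm^3


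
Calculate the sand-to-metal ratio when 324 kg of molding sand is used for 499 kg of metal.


Formula: Sand-to-Metal Ratio = W_sand / W_metal
Ratio = 324 kg / 499 kg = 0.6493

0.6493


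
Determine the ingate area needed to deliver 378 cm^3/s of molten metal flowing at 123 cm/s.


Formula: A_ingate = Q / v  (continuity equation)
A = 378 cm^3/s / 123 cm/s = 3.0732 cm^2


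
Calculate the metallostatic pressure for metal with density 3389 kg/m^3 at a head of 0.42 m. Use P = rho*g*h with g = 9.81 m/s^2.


Formula: P = rho * g * h
rho * g = 3389 * 9.81 = 33246.09 N/m^3
P = 33246.09 * 0.42 = 13963.3578 Pa

13963.3578 Pa


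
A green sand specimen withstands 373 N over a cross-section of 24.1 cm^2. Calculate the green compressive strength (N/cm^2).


Formula: Compressive Strength = Force / Area
Strength = 373 N / 24.1 cm^2 = 15.4772 N/cm^2

Answer: 15.4772 N/cm^2


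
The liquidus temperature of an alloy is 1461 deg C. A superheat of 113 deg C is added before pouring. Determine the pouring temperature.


Formula: T_pour = T_melt + Superheat
T_pour = 1461 + 113 = 1574 deg C


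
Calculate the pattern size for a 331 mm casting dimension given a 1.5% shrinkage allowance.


Formula: L_pattern = L_casting * (1 + shrinkage_rate/100)
Shrinkage factor = 1 + 1.5/100 = 1.015
L_pattern = 331 mm * 1.015 = 335.9650 mm


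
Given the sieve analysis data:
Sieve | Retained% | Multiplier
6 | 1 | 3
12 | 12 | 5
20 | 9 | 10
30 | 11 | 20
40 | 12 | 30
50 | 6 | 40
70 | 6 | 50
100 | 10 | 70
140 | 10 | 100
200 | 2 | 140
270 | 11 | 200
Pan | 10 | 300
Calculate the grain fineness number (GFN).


Formula: GFN = sum(pct * multiplier) / sum(pct)
sum(pct * multiplier) = 8453
sum(pct) = 100
GFN = 8453 / 100 = 84.53

84.53


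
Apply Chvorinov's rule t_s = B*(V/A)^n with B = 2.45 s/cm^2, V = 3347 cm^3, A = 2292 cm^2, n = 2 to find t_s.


Formula: t_s = B * (V/A)^n  (Chvorinov's rule, n=2)
Modulus M = V/A = 3347/2292 = 1.460297 cm
M^2 = 1.460297^2 = 2.132467 cm^2
t_s = 2.45 * 2.132467 = 5.2245 s


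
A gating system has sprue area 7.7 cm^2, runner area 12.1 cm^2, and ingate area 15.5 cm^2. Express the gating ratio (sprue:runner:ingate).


Sprue:Runner:Ingate = 1 : 12.1/7.7 : 15.5/7.7 = 1:1.57:2.01

Final answer: 1:1.57:2.01


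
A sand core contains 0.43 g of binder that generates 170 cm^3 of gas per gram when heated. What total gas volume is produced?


Formula: V_gas = W_binder * gas_evolution_rate
V = 0.43 g * 170 cm^3/g = 73.1000 cm^3

Final answer: 73.1000 cm^3


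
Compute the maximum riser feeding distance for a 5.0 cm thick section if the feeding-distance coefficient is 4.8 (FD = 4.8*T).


Formula: FD = 4.8 * T  (riser feeding-distance rule)
FD = 4.8 * 5.0 cm = 24.0000 cm

24.0000 cm


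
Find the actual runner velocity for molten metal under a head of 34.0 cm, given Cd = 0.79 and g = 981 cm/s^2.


Formula: v = Cd * sqrt(2 * g * h)  (Torricelli with discharge coefficient)
2*g*h = 2 * 981 * 34.0 = 66708.0 cm^2/s^2
sqrt(66708.0) = 258.27892 cm/s
v = 0.79 * 258.27892 = 204.0403 cm/s

Answer: 204.0403 cm/s


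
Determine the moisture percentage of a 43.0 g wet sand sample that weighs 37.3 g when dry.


Formula: MC = (W_wet - W_dry) / W_wet * 100
Water mass = 43.0 - 37.3 = 5.7 g
MC = 5.7 / 43.0 * 100 = 13.2558%

13.2558%


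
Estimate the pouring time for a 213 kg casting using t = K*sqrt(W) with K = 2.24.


Formula: t = K * sqrt(W)
sqrt(W) = sqrt(213) = 14.59452
t = 2.24 * 14.59452 = 32.6917 s


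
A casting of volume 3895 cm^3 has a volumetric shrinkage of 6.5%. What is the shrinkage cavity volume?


Formula: V_shrink = V_casting * shrinkage_pct / 100
V_shrink = 3895 cm^3 * 6.5 / 100 = 253.1750 cm^3

Final answer: 253.1750 cm^3


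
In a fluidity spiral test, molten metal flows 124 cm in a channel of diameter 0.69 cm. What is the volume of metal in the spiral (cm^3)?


Formula: V = pi * (d/2)^2 * L  (cylinder volume)
Radius = 0.69/2 = 0.345 cm
V = pi * 0.345^2 * 124 = 46.3671 cm^3

Answer: 46.3671 cm^3


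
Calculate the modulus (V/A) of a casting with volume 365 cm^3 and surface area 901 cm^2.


Formula: Casting Modulus M = V / A
M = 365 cm^3 / 901 cm^2 = 0.4051 cm

0.4051 cm


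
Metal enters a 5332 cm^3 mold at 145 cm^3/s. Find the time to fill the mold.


Formula: t_fill = V_mold / Q_flow
t = 5332 cm^3 / 145 cm^3/s = 36.7724 s

Answer: 36.7724 s


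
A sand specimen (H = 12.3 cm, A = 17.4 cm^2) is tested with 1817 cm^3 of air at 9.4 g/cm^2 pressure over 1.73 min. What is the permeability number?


Formula: Permeability Number P = (V * H) / (p * A * t)
Numerator: V * H = 1817 * 12.3 = 22349.1
Denominator: p * A * t = 9.4 * 17.4 * 1.73 = 282.9588
P = 22349.1 / 282.9588 = 78.9836


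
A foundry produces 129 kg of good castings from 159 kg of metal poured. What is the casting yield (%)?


Formula: Casting Yield = (W_good / W_total) * 100
Yield = (129 kg / 159 kg) * 100 = 81.1321%

Final answer: 81.1321%


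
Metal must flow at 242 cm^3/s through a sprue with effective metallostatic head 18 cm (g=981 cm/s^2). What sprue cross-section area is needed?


Formula: v = sqrt(2*g*h), A = Q/v
Velocity: v = sqrt(2 * 981 * 18) = sqrt(35316) = 187.9255 cm/s
Sprue area: A = Q / v = 242 / 187.9255 = 1.2877 cm^2


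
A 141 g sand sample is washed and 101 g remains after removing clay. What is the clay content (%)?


Formula: Clay% = (W_total - W_washed) / W_total * 100
Clay mass = 141 - 101 = 40 g
Clay% = 40 / 141 * 100 = 28.3688%

Answer: 28.3688%


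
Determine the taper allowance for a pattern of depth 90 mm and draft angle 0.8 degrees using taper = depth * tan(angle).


Formula: taper = depth * tan(draft_angle)
tan(0.8 deg) = 0.0139635
taper = 90 mm * 0.0139635 = 1.2567 mm

Answer: 1.2567 mm


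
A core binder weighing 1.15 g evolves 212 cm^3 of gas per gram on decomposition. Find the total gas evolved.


Formula: V_gas = W_binder * gas_evolution_rate
V = 1.15 g * 212 cm^3/g = 243.8000 cm^3

Answer: 243.8000 cm^3


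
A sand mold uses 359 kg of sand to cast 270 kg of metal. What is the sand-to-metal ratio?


Formula: Sand-to-Metal Ratio = W_sand / W_metal
Ratio = 359 kg / 270 kg = 1.3296

Final answer: 1.3296


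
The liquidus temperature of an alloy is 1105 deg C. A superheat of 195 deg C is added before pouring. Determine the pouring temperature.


Formula: T_pour = T_melt + Superheat
T_pour = 1105 + 195 = 1300 deg C


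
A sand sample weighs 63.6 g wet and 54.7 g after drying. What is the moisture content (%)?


Formula: MC = (W_wet - W_dry) / W_wet * 100
Water mass = 63.6 - 54.7 = 8.9 g
MC = 8.9 / 63.6 * 100 = 13.9937%

13.9937%


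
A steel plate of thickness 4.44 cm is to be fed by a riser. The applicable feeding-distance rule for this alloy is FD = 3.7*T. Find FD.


Formula: FD = 3.7 * T  (riser feeding-distance rule)
FD = 3.7 * 4.44 cm = 16.4280 cm


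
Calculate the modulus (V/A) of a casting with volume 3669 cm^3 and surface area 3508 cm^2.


Formula: Casting Modulus M = V / A
M = 3669 cm^3 / 3508 cm^2 = 1.0459 cm


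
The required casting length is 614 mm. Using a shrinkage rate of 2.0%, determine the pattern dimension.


Formula: L_pattern = L_casting * (1 + shrinkage_rate/100)
Shrinkage factor = 1 + 2.0/100 = 1.02
L_pattern = 614 mm * 1.02 = 626.2800 mm

Final answer: 626.2800 mm


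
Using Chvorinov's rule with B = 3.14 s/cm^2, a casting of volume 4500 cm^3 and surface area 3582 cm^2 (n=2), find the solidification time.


Formula: t_s = B * (V/A)^n  (Chvorinov's rule, n=2)
Modulus M = V/A = 4500/3582 = 1.256281 cm
M^2 = 1.256281^2 = 1.578242 cm^2
t_s = 3.14 * 1.578242 = 4.9557 s


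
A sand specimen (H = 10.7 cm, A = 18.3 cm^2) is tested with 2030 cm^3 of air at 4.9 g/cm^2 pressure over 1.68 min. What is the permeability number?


Formula: Permeability Number P = (V * H) / (p * A * t)
Numerator: V * H = 2030 * 10.7 = 21721.0
Denominator: p * A * t = 4.9 * 18.3 * 1.68 = 150.6456
P = 21721.0 / 150.6456 = 144.1861

Answer: 144.1861


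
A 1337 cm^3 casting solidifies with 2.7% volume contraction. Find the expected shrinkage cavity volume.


Formula: V_shrink = V_casting * shrinkage_pct / 100
V_shrink = 1337 cm^3 * 2.7 / 100 = 36.0990 cm^3

Final answer: 36.0990 cm^3


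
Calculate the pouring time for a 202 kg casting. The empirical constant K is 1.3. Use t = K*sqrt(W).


Formula: t = K * sqrt(W)
sqrt(W) = sqrt(202) = 14.21267
t = 1.3 * 14.21267 = 18.4765 s


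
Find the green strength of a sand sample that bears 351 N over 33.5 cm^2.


Formula: Compressive Strength = Force / Area
Strength = 351 N / 33.5 cm^2 = 10.4776 N/cm^2

Answer: 10.4776 N/cm^2


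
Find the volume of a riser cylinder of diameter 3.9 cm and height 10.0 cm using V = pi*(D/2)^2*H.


Formula: V = pi * (D/2)^2 * H  (cylinder volume)
Radius = D/2 = 3.9/2 = 1.95 cm
V = pi * 1.95^2 * 10.0 = 119.4591 cm^3


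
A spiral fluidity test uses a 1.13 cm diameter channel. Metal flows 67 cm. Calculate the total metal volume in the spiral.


Formula: V = pi * (d/2)^2 * L  (cylinder volume)
Radius = 1.13/2 = 0.565 cm
V = pi * 0.565^2 * 67 = 67.1926 cm^3

Final answer: 67.1926 cm^3


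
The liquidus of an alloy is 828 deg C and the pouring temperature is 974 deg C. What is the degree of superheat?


Formula: Superheat = T_pour - T_melt
Superheat = 974 - 828 = 146 deg C


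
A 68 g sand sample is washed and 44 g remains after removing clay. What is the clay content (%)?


Formula: Clay% = (W_total - W_washed) / W_total * 100
Clay mass = 68 - 44 = 24 g
Clay% = 24 / 68 * 100 = 35.2941%

Final answer: 35.2941%


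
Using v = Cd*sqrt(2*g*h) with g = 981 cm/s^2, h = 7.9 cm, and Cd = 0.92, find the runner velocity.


Formula: v = Cd * sqrt(2 * g * h)  (Torricelli with discharge coefficient)
2*g*h = 2 * 981 * 7.9 = 15499.8 cm^2/s^2
sqrt(15499.8) = 124.49819 cm/s
v = 0.92 * 124.49819 = 114.5383 cm/s

Answer: 114.5383 cm/s


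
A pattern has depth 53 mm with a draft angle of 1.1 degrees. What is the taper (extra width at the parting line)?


Formula: taper = depth * tan(draft_angle)
tan(1.1 deg) = 0.0192010
taper = 53 mm * 0.0192010 = 1.0177 mm

Final answer: 1.0177 mm


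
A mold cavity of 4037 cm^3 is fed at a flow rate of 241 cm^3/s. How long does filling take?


Formula: t_fill = V_mold / Q_flow
t = 4037 cm^3 / 241 cm^3/s = 16.7510 s

16.7510 s


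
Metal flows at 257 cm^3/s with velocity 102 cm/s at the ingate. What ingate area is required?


Formula: A_ingate = Q / v  (continuity equation)
A = 257 cm^3/s / 102 cm/s = 2.5196 cm^2


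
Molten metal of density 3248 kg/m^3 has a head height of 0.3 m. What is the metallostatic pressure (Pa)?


Formula: P = rho * g * h
rho * g = 3248 * 9.81 = 31862.88 N/m^3
P = 31862.88 * 0.3 = 9558.8640 Pa

Final answer: 9558.8640 Pa


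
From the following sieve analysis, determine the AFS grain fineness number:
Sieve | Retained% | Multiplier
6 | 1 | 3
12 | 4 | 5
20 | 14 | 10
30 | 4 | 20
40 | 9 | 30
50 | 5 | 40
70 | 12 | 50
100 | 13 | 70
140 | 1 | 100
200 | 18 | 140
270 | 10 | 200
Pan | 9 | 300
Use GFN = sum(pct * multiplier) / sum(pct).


Formula: GFN = sum(pct * multiplier) / sum(pct)
sum(pct * multiplier) = 9543
sum(pct) = 100
GFN = 9543 / 100 = 95.43

95.43


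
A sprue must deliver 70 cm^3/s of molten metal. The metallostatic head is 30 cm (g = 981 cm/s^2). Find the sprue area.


Formula: v = sqrt(2*g*h), A = Q/v
Velocity: v = sqrt(2 * 981 * 30) = sqrt(58860) = 242.6108 cm/s
Sprue area: A = Q / v = 70 / 242.6108 = 0.2885 cm^2

Answer: 0.2885 cm^2


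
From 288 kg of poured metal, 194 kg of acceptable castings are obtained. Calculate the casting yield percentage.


Formula: Casting Yield = (W_good / W_total) * 100
Yield = (194 kg / 288 kg) * 100 = 67.3611%

Answer: 67.3611%


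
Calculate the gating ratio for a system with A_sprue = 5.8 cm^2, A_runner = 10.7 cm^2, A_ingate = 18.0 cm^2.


Sprue:Runner:Ingate = 1 : 10.7/5.8 : 18.0/5.8 = 1:1.84:3.10

Answer: 1:1.84:3.10


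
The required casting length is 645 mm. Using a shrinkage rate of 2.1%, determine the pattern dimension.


Formula: L_pattern = L_casting * (1 + shrinkage_rate/100)
Shrinkage factor = 1 + 2.1/100 = 1.021
L_pattern = 645 mm * 1.021 = 658.5450 mm

658.5450 mm


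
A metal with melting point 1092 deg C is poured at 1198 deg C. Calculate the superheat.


Formula: Superheat = T_pour - T_melt
Superheat = 1198 - 1092 = 106 deg C

106 deg C


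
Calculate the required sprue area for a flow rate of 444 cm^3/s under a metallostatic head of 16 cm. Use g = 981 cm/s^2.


Formula: v = sqrt(2*g*h), A = Q/v
Velocity: v = sqrt(2 * 981 * 16) = sqrt(31392) = 177.1779 cm/s
Sprue area: A = Q / v = 444 / 177.1779 = 2.5060 cm^2

Answer: 2.5060 cm^2


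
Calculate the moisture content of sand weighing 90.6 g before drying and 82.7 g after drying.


Formula: MC = (W_wet - W_dry) / W_wet * 100
Water mass = 90.6 - 82.7 = 7.9 g
MC = 7.9 / 90.6 * 100 = 8.7196%


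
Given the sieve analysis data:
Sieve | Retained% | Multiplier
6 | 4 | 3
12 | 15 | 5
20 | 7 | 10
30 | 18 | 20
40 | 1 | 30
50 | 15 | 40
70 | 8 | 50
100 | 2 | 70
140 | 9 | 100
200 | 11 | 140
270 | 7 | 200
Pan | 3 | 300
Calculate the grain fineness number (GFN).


Formula: GFN = sum(pct * multiplier) / sum(pct)
sum(pct * multiplier) = 6427
sum(pct) = 100
GFN = 6427 / 100 = 64.27


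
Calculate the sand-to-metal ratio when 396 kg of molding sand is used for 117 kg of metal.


Formula: Sand-to-Metal Ratio = W_sand / W_metal
Ratio = 396 kg / 117 kg = 3.3846

3.3846


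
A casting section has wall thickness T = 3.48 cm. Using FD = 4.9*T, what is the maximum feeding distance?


Formula: FD = 4.9 * T  (riser feeding-distance rule)
FD = 4.9 * 3.48 cm = 17.0520 cm

Answer: 17.0520 cm


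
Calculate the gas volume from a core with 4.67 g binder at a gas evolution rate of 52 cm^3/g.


Formula: V_gas = W_binder * gas_evolution_rate
V = 4.67 g * 52 cm^3/g = 242.8400 cm^3

Final answer: 242.8400 cm^3


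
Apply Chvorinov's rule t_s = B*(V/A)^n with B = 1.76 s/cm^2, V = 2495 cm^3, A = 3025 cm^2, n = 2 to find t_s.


Formula: t_s = B * (V/A)^n  (Chvorinov's rule, n=2)
Modulus M = V/A = 2495/3025 = 0.824793 cm
M^2 = 0.824793^2 = 0.680283 cm^2
t_s = 1.76 * 0.680283 = 1.1973 s

Answer: 1.1973 s


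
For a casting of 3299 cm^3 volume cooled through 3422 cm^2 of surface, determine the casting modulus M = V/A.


Formula: Casting Modulus M = V / A
M = 3299 cm^3 / 3422 cm^2 = 0.9641 cm

Final answer: 0.9641 cm


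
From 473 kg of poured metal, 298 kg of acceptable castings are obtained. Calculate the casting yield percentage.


Formula: Casting Yield = (W_good / W_total) * 100
Yield = (298 kg / 473 kg) * 100 = 63.0021%

Final answer: 63.0021%


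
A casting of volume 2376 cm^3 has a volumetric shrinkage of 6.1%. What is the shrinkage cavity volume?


Formula: V_shrink = V_casting * shrinkage_pct / 100
V_shrink = 2376 cm^3 * 6.1 / 100 = 144.9360 cm^3


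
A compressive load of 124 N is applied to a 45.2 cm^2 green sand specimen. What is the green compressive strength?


Formula: Compressive Strength = Force / Area
Strength = 124 N / 45.2 cm^2 = 2.7434 N/cm^2

2.7434 N/cm^2


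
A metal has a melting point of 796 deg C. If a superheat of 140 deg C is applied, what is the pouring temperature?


Formula: T_pour = T_melt + Superheat
T_pour = 796 + 140 = 936 deg C

Answer: 936 deg C


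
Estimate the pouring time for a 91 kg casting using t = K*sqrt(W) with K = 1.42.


Formula: t = K * sqrt(W)
sqrt(W) = sqrt(91) = 9.53939
t = 1.42 * 9.53939 = 13.5459 s


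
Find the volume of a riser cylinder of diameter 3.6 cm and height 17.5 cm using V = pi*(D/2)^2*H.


Formula: V = pi * (D/2)^2 * H  (cylinder volume)
Radius = D/2 = 3.6/2 = 1.8 cm
V = pi * 1.8^2 * 17.5 = 178.1283 cm^3

Answer: 178.1283 cm^3


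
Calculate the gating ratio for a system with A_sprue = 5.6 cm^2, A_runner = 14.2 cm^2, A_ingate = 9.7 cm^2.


Sprue:Runner:Ingate = 1 : 14.2/5.6 : 9.7/5.6 = 1:2.54:1.73

Answer: 1:2.54:1.73


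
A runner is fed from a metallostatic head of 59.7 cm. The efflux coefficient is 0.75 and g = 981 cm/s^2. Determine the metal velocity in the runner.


Formula: v = Cd * sqrt(2 * g * h)  (Torricelli with discharge coefficient)
2*g*h = 2 * 981 * 59.7 = 117131.4 cm^2/s^2
sqrt(117131.4) = 342.24465 cm/s
v = 0.75 * 342.24465 = 256.6835 cm/s

256.6835 cm/s


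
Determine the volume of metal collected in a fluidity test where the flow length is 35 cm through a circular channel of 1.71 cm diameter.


Formula: V = pi * (d/2)^2 * L  (cylinder volume)
Radius = 1.71/2 = 0.855 cm
V = pi * 0.855^2 * 35 = 80.3804 cm^3


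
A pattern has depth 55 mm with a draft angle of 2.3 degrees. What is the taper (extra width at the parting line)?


Formula: taper = depth * tan(draft_angle)
tan(2.3 deg) = 0.0401641
taper = 55 mm * 0.0401641 = 2.2090 mm

Answer: 2.2090 mm


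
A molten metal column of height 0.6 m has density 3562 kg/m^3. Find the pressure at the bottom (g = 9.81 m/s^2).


Formula: P = rho * g * h
rho * g = 3562 * 9.81 = 34943.22 N/m^3
P = 34943.22 * 0.6 = 20965.9320 Pa


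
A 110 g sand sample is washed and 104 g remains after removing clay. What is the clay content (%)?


Formula: Clay% = (W_total - W_washed) / W_total * 100
Clay mass = 110 - 104 = 6 g
Clay% = 6 / 110 * 100 = 5.4545%

Final answer: 5.4545%


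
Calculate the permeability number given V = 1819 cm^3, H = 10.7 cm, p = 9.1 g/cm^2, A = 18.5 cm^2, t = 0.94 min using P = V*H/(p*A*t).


Formula: Permeability Number P = (V * H) / (p * A * t)
Numerator: V * H = 1819 * 10.7 = 19463.3
Denominator: p * A * t = 9.1 * 18.5 * 0.94 = 158.249
P = 19463.3 / 158.249 = 122.9916

Answer: 122.9916


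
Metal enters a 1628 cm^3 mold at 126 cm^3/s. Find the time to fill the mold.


Formula: t_fill = V_mold / Q_flow
t = 1628 cm^3 / 126 cm^3/s = 12.9206 s


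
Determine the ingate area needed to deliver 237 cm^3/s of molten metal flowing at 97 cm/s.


Formula: A_ingate = Q / v  (continuity equation)
A = 237 cm^3/s / 97 cm/s = 2.4433 cm^2

Final answer: 2.4433 cm^2


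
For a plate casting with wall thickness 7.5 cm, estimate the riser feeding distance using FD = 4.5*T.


Formula: FD = 4.5 * T  (riser feeding-distance rule)
FD = 4.5 * 7.5 cm = 33.7500 cm


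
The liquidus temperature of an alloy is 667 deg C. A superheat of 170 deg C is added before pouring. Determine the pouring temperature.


Formula: T_pour = T_melt + Superheat
T_pour = 667 + 170 = 837 deg C


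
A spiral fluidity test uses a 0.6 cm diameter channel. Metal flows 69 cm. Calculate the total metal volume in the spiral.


Formula: V = pi * (d/2)^2 * L  (cylinder volume)
Radius = 0.6/2 = 0.3 cm
V = pi * 0.3^2 * 69 = 19.5093 cm^3

19.5093 cm^3


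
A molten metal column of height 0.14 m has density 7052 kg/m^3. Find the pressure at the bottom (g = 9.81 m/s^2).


Formula: P = rho * g * h
rho * g = 7052 * 9.81 = 69180.12 N/m^3
P = 69180.12 * 0.14 = 9685.2168 Pa

Answer: 9685.2168 Pa


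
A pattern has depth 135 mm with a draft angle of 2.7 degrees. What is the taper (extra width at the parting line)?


Formula: taper = depth * tan(draft_angle)
tan(2.7 deg) = 0.0471588
taper = 135 mm * 0.0471588 = 6.3664 mm

Answer: 6.3664 mm


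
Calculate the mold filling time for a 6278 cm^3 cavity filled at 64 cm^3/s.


Formula: t_fill = V_mold / Q_flow
t = 6278 cm^3 / 64 cm^3/s = 98.0938 s

Answer: 98.0938 s


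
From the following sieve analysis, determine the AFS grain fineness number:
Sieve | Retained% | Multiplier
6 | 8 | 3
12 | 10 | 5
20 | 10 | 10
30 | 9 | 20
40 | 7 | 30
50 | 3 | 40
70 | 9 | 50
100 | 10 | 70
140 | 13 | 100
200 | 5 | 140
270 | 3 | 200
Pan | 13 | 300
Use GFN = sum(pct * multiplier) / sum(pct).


Formula: GFN = sum(pct * multiplier) / sum(pct)
sum(pct * multiplier) = 8334
sum(pct) = 100
GFN = 8334 / 100 = 83.34

Answer: 83.34


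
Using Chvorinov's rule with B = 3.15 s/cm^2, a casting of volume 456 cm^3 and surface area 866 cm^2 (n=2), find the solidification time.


Formula: t_s = B * (V/A)^n  (Chvorinov's rule, n=2)
Modulus M = V/A = 456/866 = 0.526559 cm
M^2 = 0.526559^2 = 0.277264 cm^2
t_s = 3.15 * 0.277264 = 0.8734 s

Final answer: 0.8734 s


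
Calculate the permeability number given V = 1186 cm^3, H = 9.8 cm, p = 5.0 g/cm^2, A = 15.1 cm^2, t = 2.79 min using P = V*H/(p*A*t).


Formula: Permeability Number P = (V * H) / (p * A * t)
Numerator: V * H = 1186 * 9.8 = 11622.8
Denominator: p * A * t = 5.0 * 15.1 * 2.79 = 210.645
P = 11622.8 / 210.645 = 55.1772

55.1772


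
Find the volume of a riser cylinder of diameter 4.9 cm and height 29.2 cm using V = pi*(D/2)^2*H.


Formula: V = pi * (D/2)^2 * H  (cylinder volume)
Radius = D/2 = 4.9/2 = 2.45 cm
V = pi * 2.45^2 * 29.2 = 550.6364 cm^3


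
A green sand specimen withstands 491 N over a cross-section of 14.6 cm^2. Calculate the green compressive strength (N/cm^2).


Formula: Compressive Strength = Force / Area
Strength = 491 N / 14.6 cm^2 = 33.6301 N/cm^2

Final answer: 33.6301 N/cm^2


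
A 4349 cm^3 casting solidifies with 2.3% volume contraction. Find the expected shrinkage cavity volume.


Formula: V_shrink = V_casting * shrinkage_pct / 100
V_shrink = 4349 cm^3 * 2.3 / 100 = 100.0270 cm^3

100.0270 cm^3


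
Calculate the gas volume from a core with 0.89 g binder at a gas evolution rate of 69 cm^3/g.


Formula: V_gas = W_binder * gas_evolution_rate
V = 0.89 g * 69 cm^3/g = 61.4100 cm^3

Answer: 61.4100 cm^3


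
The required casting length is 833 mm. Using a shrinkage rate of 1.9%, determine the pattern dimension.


Formula: L_pattern = L_casting * (1 + shrinkage_rate/100)
Shrinkage factor = 1 + 1.9/100 = 1.019
L_pattern = 833 mm * 1.019 = 848.8270 mm

848.8270 mm


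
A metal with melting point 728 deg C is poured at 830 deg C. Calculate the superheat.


Formula: Superheat = T_pour - T_melt
Superheat = 830 - 728 = 102 deg C

Final answer: 102 deg C


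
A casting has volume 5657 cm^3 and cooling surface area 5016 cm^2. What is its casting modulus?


Formula: Casting Modulus M = V / A
M = 5657 cm^3 / 5016 cm^2 = 1.1278 cm

Answer: 1.1278 cm


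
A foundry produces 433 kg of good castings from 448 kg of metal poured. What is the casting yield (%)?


Formula: Casting Yield = (W_good / W_total) * 100
Yield = (433 kg / 448 kg) * 100 = 96.6518%


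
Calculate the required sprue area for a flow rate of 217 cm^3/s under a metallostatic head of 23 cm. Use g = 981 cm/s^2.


Formula: v = sqrt(2*g*h), A = Q/v
Velocity: v = sqrt(2 * 981 * 23) = sqrt(45126) = 212.4288 cm/s
Sprue area: A = Q / v = 217 / 212.4288 = 1.0215 cm^2


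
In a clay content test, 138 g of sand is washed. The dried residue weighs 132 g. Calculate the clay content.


Formula: Clay% = (W_total - W_washed) / W_total * 100
Clay mass = 138 - 132 = 6 g
Clay% = 6 / 138 * 100 = 4.3478%

4.3478%


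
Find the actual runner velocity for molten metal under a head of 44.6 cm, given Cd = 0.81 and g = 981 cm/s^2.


Formula: v = Cd * sqrt(2 * g * h)  (Torricelli with discharge coefficient)
2*g*h = 2 * 981 * 44.6 = 87505.2 cm^2/s^2
sqrt(87505.2) = 295.81278 cm/s
v = 0.81 * 295.81278 = 239.6084 cm/s


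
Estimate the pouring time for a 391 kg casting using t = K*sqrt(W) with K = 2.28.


Formula: t = K * sqrt(W)
sqrt(W) = sqrt(391) = 19.77372
t = 2.28 * 19.77372 = 45.0841 s

Final answer: 45.0841 s


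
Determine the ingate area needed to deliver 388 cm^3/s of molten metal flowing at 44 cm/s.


Formula: A_ingate = Q / v  (continuity equation)
A = 388 cm^3/s / 44 cm/s = 8.8182 cm^2

Final answer: 8.8182 cm^2


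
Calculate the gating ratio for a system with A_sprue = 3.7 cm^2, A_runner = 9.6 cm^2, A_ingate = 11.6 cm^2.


Sprue:Runner:Ingate = 1 : 9.6/3.7 : 11.6/3.7 = 1:2.59:3.14


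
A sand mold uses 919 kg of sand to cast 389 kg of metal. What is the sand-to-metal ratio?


Formula: Sand-to-Metal Ratio = W_sand / W_metal
Ratio = 919 kg / 389 kg = 2.3625

Answer: 2.3625


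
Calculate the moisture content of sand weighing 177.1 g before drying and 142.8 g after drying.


Formula: MC = (W_wet - W_dry) / W_wet * 100
Water mass = 177.1 - 142.8 = 34.3 g
MC = 34.3 / 177.1 * 100 = 19.3676%

Final answer: 19.3676%


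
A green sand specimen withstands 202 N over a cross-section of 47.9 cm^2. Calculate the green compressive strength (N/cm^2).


Formula: Compressive Strength = Force / Area
Strength = 202 N / 47.9 cm^2 = 4.2171 N/cm^2

Final answer: 4.2171 N/cm^2


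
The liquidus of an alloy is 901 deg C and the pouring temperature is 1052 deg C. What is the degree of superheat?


Formula: Superheat = T_pour - T_melt
Superheat = 1052 - 901 = 151 deg C

Answer: 151 deg C


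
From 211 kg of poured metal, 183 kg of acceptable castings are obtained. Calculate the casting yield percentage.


Formula: Casting Yield = (W_good / W_total) * 100
Yield = (183 kg / 211 kg) * 100 = 86.7299%


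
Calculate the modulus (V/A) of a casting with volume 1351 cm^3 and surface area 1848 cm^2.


Formula: Casting Modulus M = V / A
M = 1351 cm^3 / 1848 cm^2 = 0.7311 cm

0.7311 cm


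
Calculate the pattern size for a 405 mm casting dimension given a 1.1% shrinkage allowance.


Formula: L_pattern = L_casting * (1 + shrinkage_rate/100)
Shrinkage factor = 1 + 1.1/100 = 1.011
L_pattern = 405 mm * 1.011 = 409.4550 mm

409.4550 mm


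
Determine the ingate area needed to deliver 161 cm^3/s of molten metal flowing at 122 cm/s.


Formula: A_ingate = Q / v  (continuity equation)
A = 161 cm^3/s / 122 cm/s = 1.3197 cm^2

Answer: 1.3197 cm^2


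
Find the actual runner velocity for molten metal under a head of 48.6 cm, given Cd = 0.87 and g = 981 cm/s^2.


Formula: v = Cd * sqrt(2 * g * h)  (Torricelli with discharge coefficient)
2*g*h = 2 * 981 * 48.6 = 95353.2 cm^2/s^2
sqrt(95353.2) = 308.79313 cm/s
v = 0.87 * 308.79313 = 268.6500 cm/s

Answer: 268.6500 cm/s


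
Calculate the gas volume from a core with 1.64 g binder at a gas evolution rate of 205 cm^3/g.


Formula: V_gas = W_binder * gas_evolution_rate
V = 1.64 g * 205 cm^3/g = 336.2000 cm^3

336.2000 cm^3


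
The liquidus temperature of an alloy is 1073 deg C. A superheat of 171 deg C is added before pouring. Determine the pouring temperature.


Formula: T_pour = T_melt + Superheat
T_pour = 1073 + 171 = 1244 deg C


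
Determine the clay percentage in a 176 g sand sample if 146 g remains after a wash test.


Formula: Clay% = (W_total - W_washed) / W_total * 100
Clay mass = 176 - 146 = 30 g
Clay% = 30 / 176 * 100 = 17.0455%

Final answer: 17.0455%


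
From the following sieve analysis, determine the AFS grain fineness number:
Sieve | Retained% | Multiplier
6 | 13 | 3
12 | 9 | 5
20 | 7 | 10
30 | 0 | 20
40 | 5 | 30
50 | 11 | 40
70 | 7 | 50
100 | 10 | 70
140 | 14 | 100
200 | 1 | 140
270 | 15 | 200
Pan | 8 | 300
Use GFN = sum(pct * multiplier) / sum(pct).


Formula: GFN = sum(pct * multiplier) / sum(pct)
sum(pct * multiplier) = 8734
sum(pct) = 100
GFN = 8734 / 100 = 87.34

87.34


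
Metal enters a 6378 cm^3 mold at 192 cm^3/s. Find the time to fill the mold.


Formula: t_fill = V_mold / Q_flow
t = 6378 cm^3 / 192 cm^3/s = 33.2188 s

Answer: 33.2188 s


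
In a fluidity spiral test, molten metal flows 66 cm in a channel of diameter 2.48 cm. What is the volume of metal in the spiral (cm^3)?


Formula: V = pi * (d/2)^2 * L  (cylinder volume)
Radius = 2.48/2 = 1.24 cm
V = pi * 1.24^2 * 66 = 318.8138 cm^3

318.8138 cm^3


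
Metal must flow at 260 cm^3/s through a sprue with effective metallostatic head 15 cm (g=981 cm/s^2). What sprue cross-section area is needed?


Formula: v = sqrt(2*g*h), A = Q/v
Velocity: v = sqrt(2 * 981 * 15) = sqrt(29430) = 171.5517 cm/s
Sprue area: A = Q / v = 260 / 171.5517 = 1.5156 cm^2

Answer: 1.5156 cm^2


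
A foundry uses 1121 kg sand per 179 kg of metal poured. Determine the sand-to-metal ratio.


Formula: Sand-to-Metal Ratio = W_sand / W_metal
Ratio = 1121 kg / 179 kg = 6.2626

6.2626


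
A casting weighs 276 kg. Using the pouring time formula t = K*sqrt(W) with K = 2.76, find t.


Formula: t = K * sqrt(W)
sqrt(W) = sqrt(276) = 16.61325
t = 2.76 * 16.61325 = 45.8526 s

45.8526 s


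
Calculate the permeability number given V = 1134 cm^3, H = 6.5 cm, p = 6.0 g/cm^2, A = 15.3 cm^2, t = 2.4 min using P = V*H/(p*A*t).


Formula: Permeability Number P = (V * H) / (p * A * t)
Numerator: V * H = 1134 * 6.5 = 7371.0
Denominator: p * A * t = 6.0 * 15.3 * 2.4 = 220.32
P = 7371.0 / 220.32 = 33.4559

Final answer: 33.4559


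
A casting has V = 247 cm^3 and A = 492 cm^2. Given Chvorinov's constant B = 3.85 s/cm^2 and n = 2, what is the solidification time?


Formula: t_s = B * (V/A)^n  (Chvorinov's rule, n=2)
Modulus M = V/A = 247/492 = 0.502033 cm
M^2 = 0.502033^2 = 0.252037 cm^2
t_s = 3.85 * 0.252037 = 0.9703 s

Answer: 0.9703 s


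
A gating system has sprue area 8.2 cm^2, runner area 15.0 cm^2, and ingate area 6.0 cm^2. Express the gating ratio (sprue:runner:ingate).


Sprue:Runner:Ingate = 1 : 15.0/8.2 : 6.0/8.2 = 1:1.83:0.73

1:1.83:0.73


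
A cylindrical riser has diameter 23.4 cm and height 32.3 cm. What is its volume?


Formula: V = pi * (D/2)^2 * H  (cylinder volume)
Radius = D/2 = 23.4/2 = 11.7 cm
V = pi * 11.7^2 * 32.3 = 13890.6996 cm^3

Answer: 13890.6996 cm^3


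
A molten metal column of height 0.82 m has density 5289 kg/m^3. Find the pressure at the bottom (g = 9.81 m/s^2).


Formula: P = rho * g * h
rho * g = 5289 * 9.81 = 51885.09 N/m^3
P = 51885.09 * 0.82 = 42545.7738 Pa


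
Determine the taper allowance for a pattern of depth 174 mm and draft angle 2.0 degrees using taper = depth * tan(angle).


Formula: taper = depth * tan(draft_angle)
tan(2.0 deg) = 0.0349208
taper = 174 mm * 0.0349208 = 6.0762 mm


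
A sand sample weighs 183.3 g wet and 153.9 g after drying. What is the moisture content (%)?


Formula: MC = (W_wet - W_dry) / W_wet * 100
Water mass = 183.3 - 153.9 = 29.4 g
MC = 29.4 / 183.3 * 100 = 16.0393%

Final answer: 16.0393%


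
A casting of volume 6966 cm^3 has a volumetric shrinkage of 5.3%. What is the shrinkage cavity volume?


Formula: V_shrink = V_casting * shrinkage_pct / 100
V_shrink = 6966 cm^3 * 5.3 / 100 = 369.1980 cm^3


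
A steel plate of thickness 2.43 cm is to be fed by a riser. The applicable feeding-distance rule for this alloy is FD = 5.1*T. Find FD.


Formula: FD = 5.1 * T  (riser feeding-distance rule)
FD = 5.1 * 2.43 cm = 12.3930 cm

Final answer: 12.3930 cm


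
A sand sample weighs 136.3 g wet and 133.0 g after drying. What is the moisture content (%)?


Formula: MC = (W_wet - W_dry) / W_wet * 100
Water mass = 136.3 - 133.0 = 3.3 g
MC = 3.3 / 136.3 * 100 = 2.4211%


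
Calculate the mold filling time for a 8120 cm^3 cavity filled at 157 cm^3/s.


Formula: t_fill = V_mold / Q_flow
t = 8120 cm^3 / 157 cm^3/s = 51.7197 s


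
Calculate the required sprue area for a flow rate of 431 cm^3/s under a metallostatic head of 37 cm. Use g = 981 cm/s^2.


Formula: v = sqrt(2*g*h), A = Q/v
Velocity: v = sqrt(2 * 981 * 37) = sqrt(72594) = 269.4327 cm/s
Sprue area: A = Q / v = 431 / 269.4327 = 1.5997 cm^2


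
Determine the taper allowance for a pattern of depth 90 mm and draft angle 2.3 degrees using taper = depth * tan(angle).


Formula: taper = depth * tan(draft_angle)
tan(2.3 deg) = 0.0401641
taper = 90 mm * 0.0401641 = 3.6148 mm

Final answer: 3.6148 mm


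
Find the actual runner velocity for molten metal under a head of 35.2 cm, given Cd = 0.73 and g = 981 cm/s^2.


Formula: v = Cd * sqrt(2 * g * h)  (Torricelli with discharge coefficient)
2*g*h = 2 * 981 * 35.2 = 69062.4 cm^2/s^2
sqrt(69062.4) = 262.79726 cm/s
v = 0.73 * 262.79726 = 191.8420 cm/s

Final answer: 191.8420 cm/s


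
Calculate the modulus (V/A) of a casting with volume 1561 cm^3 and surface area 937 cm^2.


Formula: Casting Modulus M = V / A
M = 1561 cm^3 / 937 cm^2 = 1.6660 cm

1.6660 cm


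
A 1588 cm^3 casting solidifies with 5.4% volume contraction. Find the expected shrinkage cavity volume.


Formula: V_shrink = V_casting * shrinkage_pct / 100
V_shrink = 1588 cm^3 * 5.4 / 100 = 85.7520 cm^3

85.7520 cm^3


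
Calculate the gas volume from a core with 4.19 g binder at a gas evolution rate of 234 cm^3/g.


Formula: V_gas = W_binder * gas_evolution_rate
V = 4.19 g * 234 cm^3/g = 980.4600 cm^3

Answer: 980.4600 cm^3


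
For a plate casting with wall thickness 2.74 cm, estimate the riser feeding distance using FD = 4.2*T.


Formula: FD = 4.2 * T  (riser feeding-distance rule)
FD = 4.2 * 2.74 cm = 11.5080 cm


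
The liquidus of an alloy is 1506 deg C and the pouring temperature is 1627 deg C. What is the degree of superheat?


Formula: Superheat = T_pour - T_melt
Superheat = 1627 - 1506 = 121 deg C

121 deg C


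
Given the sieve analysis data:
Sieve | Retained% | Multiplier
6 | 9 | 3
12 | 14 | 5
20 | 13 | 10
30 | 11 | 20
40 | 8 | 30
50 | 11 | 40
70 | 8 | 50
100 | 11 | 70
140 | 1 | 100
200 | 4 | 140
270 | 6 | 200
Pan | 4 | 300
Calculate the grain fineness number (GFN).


Formula: GFN = sum(pct * multiplier) / sum(pct)
sum(pct * multiplier) = 5357
sum(pct) = 100
GFN = 5357 / 100 = 53.57

Answer: 53.57


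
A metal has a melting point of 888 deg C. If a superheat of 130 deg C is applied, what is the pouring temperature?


Formula: T_pour = T_melt + Superheat
T_pour = 888 + 130 = 1018 deg C

Final answer: 1018 deg C


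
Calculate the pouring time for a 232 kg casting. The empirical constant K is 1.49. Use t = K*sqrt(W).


Formula: t = K * sqrt(W)
sqrt(W) = sqrt(232) = 15.23155
t = 1.49 * 15.23155 = 22.6950 s


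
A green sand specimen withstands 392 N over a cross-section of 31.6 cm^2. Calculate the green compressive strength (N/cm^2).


Formula: Compressive Strength = Force / Area
Strength = 392 N / 31.6 cm^2 = 12.4051 N/cm^2

Final answer: 12.4051 N/cm^2


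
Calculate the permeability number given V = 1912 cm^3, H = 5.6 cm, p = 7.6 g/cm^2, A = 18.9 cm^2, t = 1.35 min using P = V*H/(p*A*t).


Formula: Permeability Number P = (V * H) / (p * A * t)
Numerator: V * H = 1912 * 5.6 = 10707.2
Denominator: p * A * t = 7.6 * 18.9 * 1.35 = 193.914
P = 10707.2 / 193.914 = 55.2162

Answer: 55.2162


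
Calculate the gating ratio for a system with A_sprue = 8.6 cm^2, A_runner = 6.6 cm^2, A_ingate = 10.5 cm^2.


Sprue:Runner:Ingate = 1 : 6.6/8.6 : 10.5/8.6 = 1:0.77:1.22

1:0.77:1.22


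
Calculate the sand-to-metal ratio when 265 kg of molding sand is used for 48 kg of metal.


Formula: Sand-to-Metal Ratio = W_sand / W_metal
Ratio = 265 kg / 48 kg = 5.5208

5.5208


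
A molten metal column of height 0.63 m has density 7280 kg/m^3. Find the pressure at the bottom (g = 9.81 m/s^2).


Formula: P = rho * g * h
rho * g = 7280 * 9.81 = 71416.8 N/m^3
P = 71416.8 * 0.63 = 44992.5840 Pa

Final answer: 44992.5840 Pa


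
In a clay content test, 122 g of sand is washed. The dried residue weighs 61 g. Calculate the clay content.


Formula: Clay% = (W_total - W_washed) / W_total * 100
Clay mass = 122 - 61 = 61 g
Clay% = 61 / 122 * 100 = 50.0000%

50.0000%


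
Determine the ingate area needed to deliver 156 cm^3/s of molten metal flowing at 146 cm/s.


Formula: A_ingate = Q / v  (continuity equation)
A = 156 cm^3/s / 146 cm/s = 1.0685 cm^2

1.0685 cm^2


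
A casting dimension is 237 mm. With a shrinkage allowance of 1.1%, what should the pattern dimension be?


Formula: L_pattern = L_casting * (1 + shrinkage_rate/100)
Shrinkage factor = 1 + 1.1/100 = 1.011
L_pattern = 237 mm * 1.011 = 239.6070 mm

Answer: 239.6070 mm


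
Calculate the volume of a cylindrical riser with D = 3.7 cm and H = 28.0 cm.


Formula: V = pi * (D/2)^2 * H  (cylinder volume)
Radius = D/2 = 3.7/2 = 1.85 cm
V = pi * 1.85^2 * 28.0 = 301.0588 cm^3

Final answer: 301.0588 cm^3


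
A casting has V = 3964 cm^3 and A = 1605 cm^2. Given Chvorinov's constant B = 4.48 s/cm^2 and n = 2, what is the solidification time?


Formula: t_s = B * (V/A)^n  (Chvorinov's rule, n=2)
Modulus M = V/A = 3964/1605 = 2.469782 cm
M^2 = 2.469782^2 = 6.099823 cm^2
t_s = 4.48 * 6.099823 = 27.3272 s

Final answer: 27.3272 s
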